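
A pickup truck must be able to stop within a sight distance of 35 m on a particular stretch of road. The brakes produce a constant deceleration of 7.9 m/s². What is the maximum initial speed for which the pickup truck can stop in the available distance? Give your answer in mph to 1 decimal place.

v²/(2a) = d ⇒ v = √(2 × 7.900 × 35) = √553.00 = 23.5160 m/s.
23.5160 m/s ÷ 0.44704 = 52.604 mph.

Maximum speed ≈ 52.6 mph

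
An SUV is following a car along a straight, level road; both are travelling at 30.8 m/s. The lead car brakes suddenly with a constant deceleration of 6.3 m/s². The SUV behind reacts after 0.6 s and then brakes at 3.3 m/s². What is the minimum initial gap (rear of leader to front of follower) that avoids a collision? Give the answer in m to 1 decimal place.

Leader travels v²/(2a_L) = 948.640 / 12.600 = 75.289 m before stopping.
Follower covers v·t_r = 30.8000 × 0.6 = 18.480 m while reacting, then v²/(2a_F) = 948.640 / 6.600 = 143.733 m while braking, for a total of 18.480 + 143.733 = 162.213 m.
Since a_F ≤ a_L and the follower starts braking later, the follower is never slower than the leader, so the closest approach is when both have stopped.
Minimum gap = 162.213 − 75.289 = 86.924 m.

Minimum gap ≈ 86.9 m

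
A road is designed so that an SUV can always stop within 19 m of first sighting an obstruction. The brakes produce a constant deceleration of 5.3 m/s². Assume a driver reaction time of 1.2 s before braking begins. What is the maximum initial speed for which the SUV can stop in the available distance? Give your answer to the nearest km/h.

Stopping distance: v·t_r + v²/(2a) = 19 with t_r = 1.2 s and a = 5.300 m/s².
So v² + 12.720 v − 201.40 = 0.
Positive root: v = −a·t_r + √((a·t_r)² + 2a·d) = −6.360 + √(40.450 + 201.40) = 9.1915 m/s.
9.1915 m/s × 3.6 = 33.089 km/h.

Maximum speed ≈ 33 km/h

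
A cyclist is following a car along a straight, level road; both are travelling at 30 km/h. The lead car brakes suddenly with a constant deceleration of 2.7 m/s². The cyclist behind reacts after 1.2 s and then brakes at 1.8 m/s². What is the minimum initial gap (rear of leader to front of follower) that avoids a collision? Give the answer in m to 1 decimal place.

Minimum gap ≈ 16.4 m

30 km/h ÷ 3.6 = 8.3333 m/s.
Leader travels v²/(2a_L) = 69.444 / 5.400 = 12.860 m before stopping.
Follower covers v·t_r = 8.3333 × 1.2 = 10.000 m while reacting, then v²/(2a_F) = 69.444 / 3.600 = 19.290 m while braking, for a total of 10.000 + 19.290 = 29.290 m.
Since a_F ≤ a_L and the follower starts braking later, the follower is never slower than the leader, so the closest approach is when both have stopped.
Minimum gap = 29.290 − 12.860 = 16.430 m.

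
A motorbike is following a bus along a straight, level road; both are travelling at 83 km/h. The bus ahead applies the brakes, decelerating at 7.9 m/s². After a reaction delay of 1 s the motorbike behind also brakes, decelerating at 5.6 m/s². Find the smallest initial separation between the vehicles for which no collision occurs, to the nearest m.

83 km/h ÷ 3.6 = 23.0556 m/s.
Leader travels v²/(2a_L) = 531.561 / 15.800 = 33.643 m before stopping.
Follower covers v·t_r = 23.0556 × 1 = 23.056 m while reacting, then v²/(2a_F) = 531.561 / 11.200 = 47.461 m while braking, for a total of 23.056 + 47.461 = 70.517 m.
Since a_F ≤ a_L and the follower starts braking later, the follower is never slower than the leader, so the closest approach is when both have stopped.
Minimum gap = 70.517 − 33.643 = 36.874 m.

Minimum gap ≈ 37 m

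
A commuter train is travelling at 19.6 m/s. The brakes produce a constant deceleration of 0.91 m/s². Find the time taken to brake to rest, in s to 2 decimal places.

Braking time ≈ 21.54 s

Braking time = v/a = 19.6000 / 0.910 = 21.538 s.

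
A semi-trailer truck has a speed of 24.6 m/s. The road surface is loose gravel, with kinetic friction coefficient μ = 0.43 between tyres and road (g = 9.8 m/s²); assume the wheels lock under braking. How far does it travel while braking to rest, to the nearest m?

Braking distance ≈ 72 m

a = μg = 0.43 × 9.8 = 4.214 m/s².
Braking distance = v²/(2a) = 24.6000² / (2 × 4.214) = 605.160 / 8.428 = 71.804 m.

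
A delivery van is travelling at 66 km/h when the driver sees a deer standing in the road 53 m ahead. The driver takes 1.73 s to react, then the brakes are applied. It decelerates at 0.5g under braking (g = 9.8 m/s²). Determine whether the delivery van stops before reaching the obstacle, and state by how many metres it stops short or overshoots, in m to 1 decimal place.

No — it overshoots by 13.0 m

66 km/h ÷ 3.6 = 18.3333 m/s.
a = 0.5 × 9.8 = 4.900 m/s².
Reaction distance = 18.3333 × 1.73 = 31.717 m.
Braking distance = v²/(2a) = 336.110 / 9.800 = 34.297 m.
Total stopping distance = 31.717 + 34.297 = 66.014 m, vs 53 m available — it cannot stop in time and overshoots by 66.014 − 53 = 13.014 m.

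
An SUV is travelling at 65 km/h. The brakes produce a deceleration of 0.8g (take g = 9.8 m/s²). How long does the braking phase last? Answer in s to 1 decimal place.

Braking time ≈ 2.3 s

65 km/h ÷ 3.6 = 18.0556 m/s.
a = 0.8 × 9.8 = 7.840 m/s².
Braking time = v/a = 18.0556 / 7.840 = 2.303 s.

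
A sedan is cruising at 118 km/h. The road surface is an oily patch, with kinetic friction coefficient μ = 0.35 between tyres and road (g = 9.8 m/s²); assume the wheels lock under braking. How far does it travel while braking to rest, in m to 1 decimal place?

118 km/h ÷ 3.6 = 32.7778 m/s.
a = μg = 0.35 × 9.8 = 3.430 m/s².
Braking distance = v²/(2a) = 32.7778² / (2 × 3.430) = 1074.384 / 6.860 = 156.616 m.

Braking distance ≈ 156.6 m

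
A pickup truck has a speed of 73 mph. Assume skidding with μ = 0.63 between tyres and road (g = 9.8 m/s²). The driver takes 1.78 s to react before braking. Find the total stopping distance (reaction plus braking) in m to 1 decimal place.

73 mph × 0.44704 = 32.6339 m/s.
a = μg = 0.63 × 9.8 = 6.174 m/s².
Reaction distance = v·t_r = 32.6339 × 1.78 = 58.088 m.
Braking distance = v²/(2a) = 32.6339² / (2 × 6.174) = 1064.971 / 12.348 = 86.246 m.
Total = 58.088 + 86.246 = 144.334 m.

Total stopping distance ≈ 144.3 m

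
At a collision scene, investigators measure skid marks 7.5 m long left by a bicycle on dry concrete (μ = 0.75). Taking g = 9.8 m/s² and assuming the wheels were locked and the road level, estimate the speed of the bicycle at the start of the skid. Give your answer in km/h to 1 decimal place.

Deceleration a = μg = 0.75 × 9.8 = 7.350 m/s².
v = √(2a·d) = √(2 × 7.350 × 7.5) = √110.250 = 10.5000 m/s.
= 10.5000 × 3.6 = 37.800 km/h.

Initial speed ≈ 37.8 km/h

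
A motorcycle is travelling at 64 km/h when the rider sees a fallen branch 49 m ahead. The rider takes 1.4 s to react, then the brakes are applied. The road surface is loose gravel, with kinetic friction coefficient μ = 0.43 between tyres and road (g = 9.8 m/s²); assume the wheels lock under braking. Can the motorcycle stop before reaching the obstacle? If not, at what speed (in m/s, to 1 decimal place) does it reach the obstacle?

64 km/h ÷ 3.6 = 17.7778 m/s.
a = μg = 0.43 × 9.8 = 4.214 m/s².
Reaction distance = 17.7778 × 1.4 = 24.889 m.
Braking distance needed to stop: v²/(2a) = 316.050 / 8.428 = 37.500 m, so total needed = 24.889 + 37.500 = 62.389 m > 49 m — it cannot stop.
Distance remaining when braking begins: 49 − 24.889 = 24.111 m.
v² = v₀² − 2a·d = 316.050 − 2 × 4.214 × 24.111 = 112.842 m²/s².
v = √112.842 = 10.623 m/s.

No — it strikes the obstacle at 10.6 m/s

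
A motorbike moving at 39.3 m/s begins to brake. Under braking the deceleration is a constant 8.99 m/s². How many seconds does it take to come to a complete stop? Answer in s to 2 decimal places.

Braking time ≈ 4.37 s

Braking time = v/a = 39.3000 / 8.990 = 4.372 s.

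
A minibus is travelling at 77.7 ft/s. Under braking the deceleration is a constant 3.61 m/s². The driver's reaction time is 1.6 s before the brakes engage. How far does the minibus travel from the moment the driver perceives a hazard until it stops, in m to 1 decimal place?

77.7 ft/s × 0.3048 = 23.6830 m/s.
Reaction distance = v·t_r = 23.6830 × 1.6 = 37.893 m.
Braking distance = v²/(2a) = 23.6830² / (2 × 3.610) = 560.884 / 7.220 = 77.685 m.
Total = 37.893 + 77.685 = 115.578 m.

Total stopping distance ≈ 115.6 m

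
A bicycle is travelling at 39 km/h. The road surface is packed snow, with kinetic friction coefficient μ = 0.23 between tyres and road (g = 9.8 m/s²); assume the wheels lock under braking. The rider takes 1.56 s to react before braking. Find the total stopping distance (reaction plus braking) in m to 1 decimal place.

Total stopping distance ≈ 42.9 m

39 km/h ÷ 3.6 = 10.8333 m/s.
a = μg = 0.23 × 9.8 = 2.254 m/s².
Reaction distance = v·t_r = 10.8333 × 1.56 = 16.900 m.
Braking distance = v²/(2a) = 10.8333² / (2 × 2.254) = 117.360 / 4.508 = 26.034 m.
Total = 16.900 + 26.034 = 42.934 m.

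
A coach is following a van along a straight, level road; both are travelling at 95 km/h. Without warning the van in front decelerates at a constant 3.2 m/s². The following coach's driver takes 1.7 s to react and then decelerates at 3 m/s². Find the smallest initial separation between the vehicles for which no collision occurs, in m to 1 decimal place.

Minimum gap ≈ 52.1 m

95 km/h ÷ 3.6 = 26.3889 m/s.
Leader travels v²/(2a_L) = 696.374 / 6.400 = 108.808 m before stopping.
Follower covers v·t_r = 26.3889 × 1.7 = 44.861 m while reacting, then v²/(2a_F) = 696.374 / 6.000 = 116.062 m while braking, for a total of 44.861 + 116.062 = 160.923 m.
Since a_F ≤ a_L and the follower starts braking later, the follower is never slower than the leader, so the closest approach is when both have stopped.
Minimum gap = 160.923 − 108.808 = 52.115 m.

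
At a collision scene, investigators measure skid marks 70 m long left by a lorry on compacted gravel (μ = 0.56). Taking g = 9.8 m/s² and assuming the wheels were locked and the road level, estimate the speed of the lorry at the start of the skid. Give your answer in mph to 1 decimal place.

Deceleration a = μg = 0.56 × 9.8 = 5.488 m/s².
v = √(2a·d) = √(2 × 5.488 × 70) = √768.320 = 27.7186 m/s.
= 27.7186 ÷ 0.44704 = 62.005 mph.

Initial speed ≈ 62.0 mph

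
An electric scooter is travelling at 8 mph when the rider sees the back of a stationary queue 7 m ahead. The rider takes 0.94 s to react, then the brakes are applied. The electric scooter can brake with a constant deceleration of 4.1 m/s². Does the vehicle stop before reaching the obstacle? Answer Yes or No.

Yes

8 mph × 0.44704 = 3.5763 m/s.
Reaction distance = 3.5763 × 0.94 = 3.362 m.
Braking distance = v²/(2a) = 12.790 / 8.200 = 1.560 m.
Total stopping distance = 3.362 + 1.560 = 4.922 m, vs 7 m available — it stops with 7 − 4.922 = 2.078 m to spare.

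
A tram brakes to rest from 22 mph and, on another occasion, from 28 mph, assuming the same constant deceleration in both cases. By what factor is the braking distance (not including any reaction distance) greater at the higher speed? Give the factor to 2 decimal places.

Factor ≈ 1.62

Braking distance d = v²/(2a), so with a fixed, d ∝ v².
Factor = (28/22)² = 1.2727² = 1.6198.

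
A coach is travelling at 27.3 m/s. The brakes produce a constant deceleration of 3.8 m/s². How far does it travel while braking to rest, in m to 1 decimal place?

Braking distance = v²/(2a) = 27.3000² / (2 × 3.800) = 745.290 / 7.600 = 98.064 m.

Braking distance ≈ 98.1 m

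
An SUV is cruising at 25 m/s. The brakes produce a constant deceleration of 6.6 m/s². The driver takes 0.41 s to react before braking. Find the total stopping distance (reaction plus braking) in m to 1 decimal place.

Reaction distance = v·t_r = 25.0000 × 0.41 = 10.250 m.
Braking distance = v²/(2a) = 25.0000² / (2 × 6.600) = 625.000 / 13.200 = 47.348 m.
Total = 10.250 + 47.348 = 57.598 m.

Total stopping distance ≈ 57.6 m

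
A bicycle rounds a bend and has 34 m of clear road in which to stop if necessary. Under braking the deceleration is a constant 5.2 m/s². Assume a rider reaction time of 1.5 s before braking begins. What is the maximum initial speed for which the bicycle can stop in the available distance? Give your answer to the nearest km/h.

Maximum speed ≈ 45 km/h

Stopping distance: v·t_r + v²/(2a) = 34 with t_r = 1.5 s and a = 5.200 m/s².
So v² + 15.600 v − 353.60 = 0.
Positive root: v = −a·t_r + √((a·t_r)² + 2a·d) = −7.800 + √(60.840 + 353.60) = 12.5578 m/s.
12.5578 m/s × 3.6 = 45.208 km/h.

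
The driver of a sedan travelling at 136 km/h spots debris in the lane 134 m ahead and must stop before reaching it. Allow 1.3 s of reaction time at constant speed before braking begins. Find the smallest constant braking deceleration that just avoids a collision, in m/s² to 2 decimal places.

Required deceleration ≈ 8.41 m/s²

136 km/h ÷ 3.6 = 37.7778 m/s.
Distance covered during reaction = 37.7778 × 1.3 = 49.111 m.
Distance available for braking: 134 − 49.111 = 84.889 m.
v² = 2a·d ⇒ a = v²/(2d) = 37.7778² / (2 × 84.889) = 1427.162 / 169.778 = 8.4060 m/s².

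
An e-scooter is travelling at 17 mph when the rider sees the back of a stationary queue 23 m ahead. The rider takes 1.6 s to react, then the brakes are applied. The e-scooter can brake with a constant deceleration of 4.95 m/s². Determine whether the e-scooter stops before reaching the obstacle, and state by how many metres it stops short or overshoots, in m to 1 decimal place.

17 mph × 0.44704 = 7.5997 m/s.
Reaction distance = 7.5997 × 1.6 = 12.160 m.
Braking distance = v²/(2a) = 57.755 / 9.900 = 5.834 m.
Total stopping distance = 12.160 + 5.834 = 17.994 m, vs 23 m available — it stops with 23 − 17.994 = 5.006 m to spare.

Yes — it stops 5.0 m short of the obstacle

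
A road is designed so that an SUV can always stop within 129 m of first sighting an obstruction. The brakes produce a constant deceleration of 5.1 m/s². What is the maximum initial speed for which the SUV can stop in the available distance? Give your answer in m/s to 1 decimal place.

v²/(2a) = d ⇒ v = √(2 × 5.100 × 129) = √1315.80 = 36.2740 m/s.

Maximum speed ≈ 36.3 m/s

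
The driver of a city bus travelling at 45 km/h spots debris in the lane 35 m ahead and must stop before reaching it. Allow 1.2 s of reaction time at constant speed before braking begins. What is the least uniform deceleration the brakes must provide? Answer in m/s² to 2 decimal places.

45 km/h ÷ 3.6 = 12.5000 m/s.
Distance covered during reaction = 12.5000 × 1.2 = 15.000 m.
Distance available for braking: 35 − 15.000 = 20.000 m.
v² = 2a·d ⇒ a = v²/(2d) = 12.5000² / (2 × 20.000) = 156.250 / 40.000 = 3.9062 m/s².

Required deceleration ≈ 3.91 m/s²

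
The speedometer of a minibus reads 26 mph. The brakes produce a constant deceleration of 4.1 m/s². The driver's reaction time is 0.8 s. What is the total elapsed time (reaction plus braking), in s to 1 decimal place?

26 mph × 0.44704 = 11.6230 m/s.
Braking time = v/a = 11.6230 / 4.100 = 2.835 s.
Total = 0.8 + 2.835 = 3.635 s.

Total time ≈ 3.6 s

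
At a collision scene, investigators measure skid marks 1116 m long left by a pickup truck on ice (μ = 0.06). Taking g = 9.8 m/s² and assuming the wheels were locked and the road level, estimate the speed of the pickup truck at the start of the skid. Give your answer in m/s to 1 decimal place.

Deceleration a = μg = 0.06 × 9.8 = 0.588 m/s².
v = √(2a·d) = √(2 × 0.588 × 1116) = √1312.416 = 36.2273 m/s.

Initial speed ≈ 36.2 m/s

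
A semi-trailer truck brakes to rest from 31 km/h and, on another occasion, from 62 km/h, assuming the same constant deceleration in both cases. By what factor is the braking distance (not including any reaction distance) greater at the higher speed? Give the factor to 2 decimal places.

Factor ≈ 4.00

Braking distance d = v²/(2a), so with a fixed, d ∝ v².
Factor = (62/31)² = 2.0000² = 4.0000.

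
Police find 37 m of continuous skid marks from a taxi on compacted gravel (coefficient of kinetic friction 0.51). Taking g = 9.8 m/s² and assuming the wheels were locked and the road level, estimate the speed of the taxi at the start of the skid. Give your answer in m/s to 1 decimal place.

Deceleration a = μg = 0.51 × 9.8 = 4.998 m/s².
v = √(2a·d) = √(2 × 4.998 × 37) = √369.852 = 19.2315 m/s.

Initial speed ≈ 19.2 m/s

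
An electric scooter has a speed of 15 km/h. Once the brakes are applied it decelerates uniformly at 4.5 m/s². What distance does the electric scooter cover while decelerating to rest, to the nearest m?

15 km/h ÷ 3.6 = 4.1667 m/s.
Braking distance = v²/(2a) = 4.1667² / (2 × 4.500) = 17.361 / 9.000 = 1.929 m.

Braking distance ≈ 2 m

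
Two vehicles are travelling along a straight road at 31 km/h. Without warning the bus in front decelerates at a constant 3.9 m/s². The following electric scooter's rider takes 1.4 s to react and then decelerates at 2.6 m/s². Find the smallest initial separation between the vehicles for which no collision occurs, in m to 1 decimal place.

31 km/h ÷ 3.6 = 8.6111 m/s.
Leader travels v²/(2a_L) = 74.151 / 7.800 = 9.507 m before stopping.
Follower covers v·t_r = 8.6111 × 1.4 = 12.056 m while reacting, then v²/(2a_F) = 74.151 / 5.200 = 14.260 m while braking, for a total of 12.056 + 14.260 = 26.316 m.
Since a_F ≤ a_L and the follower starts braking later, the follower is never slower than the leader, so the closest approach is when both have stopped.
Minimum gap = 26.316 − 9.507 = 16.809 m.

Minimum gap ≈ 16.8 m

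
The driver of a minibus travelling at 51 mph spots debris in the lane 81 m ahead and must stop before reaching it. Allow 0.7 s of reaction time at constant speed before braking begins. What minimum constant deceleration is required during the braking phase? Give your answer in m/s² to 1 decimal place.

Required deceleration ≈ 4.0 m/s²

51 mph × 0.44704 = 22.7990 m/s.
Distance covered during reaction = 22.7990 × 0.7 = 15.959 m.
Distance available for braking: 81 − 15.959 = 65.041 m.
v² = 2a·d ⇒ a = v²/(2d) = 22.7990² / (2 × 65.041) = 519.794 / 130.082 = 3.9959 m/s².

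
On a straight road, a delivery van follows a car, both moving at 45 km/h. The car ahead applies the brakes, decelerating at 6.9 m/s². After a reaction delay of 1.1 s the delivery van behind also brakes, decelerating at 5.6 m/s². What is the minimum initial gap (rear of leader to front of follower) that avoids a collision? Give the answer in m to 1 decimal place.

45 km/h ÷ 3.6 = 12.5000 m/s.
Leader travels v²/(2a_L) = 156.250 / 13.800 = 11.322 m before stopping.
Follower covers v·t_r = 12.5000 × 1.1 = 13.750 m while reacting, then v²/(2a_F) = 156.250 / 11.200 = 13.951 m while braking, for a total of 13.750 + 13.951 = 27.701 m.
Since a_F ≤ a_L and the follower starts braking later, the follower is never slower than the leader, so the closest approach is when both have stopped.
Minimum gap = 27.701 − 11.322 = 16.379 m.

Minimum gap ≈ 16.4 m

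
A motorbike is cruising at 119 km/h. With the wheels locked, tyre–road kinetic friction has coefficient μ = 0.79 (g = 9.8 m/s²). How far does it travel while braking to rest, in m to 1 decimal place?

Braking distance ≈ 70.6 m

119 km/h ÷ 3.6 = 33.0556 m/s.
a = μg = 0.79 × 9.8 = 7.742 m/s².
Braking distance = v²/(2a) = 33.0556² / (2 × 7.742) = 1092.673 / 15.484 = 70.568 m.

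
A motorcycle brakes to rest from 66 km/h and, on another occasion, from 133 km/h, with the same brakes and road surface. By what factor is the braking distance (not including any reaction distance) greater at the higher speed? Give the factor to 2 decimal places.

Factor ≈ 4.06

Braking distance d = v²/(2a), so with a fixed, d ∝ v².
Factor = (133/66)² = 2.0152² = 4.0610.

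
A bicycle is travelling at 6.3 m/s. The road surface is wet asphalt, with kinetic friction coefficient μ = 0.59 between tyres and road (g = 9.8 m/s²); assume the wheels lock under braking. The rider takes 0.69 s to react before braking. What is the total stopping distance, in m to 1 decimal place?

Total stopping distance ≈ 7.8 m

a = μg = 0.59 × 9.8 = 5.782 m/s².
Reaction distance = v·t_r = 6.3000 × 0.69 = 4.347 m.
Braking distance = v²/(2a) = 6.3000² / (2 × 5.782) = 39.690 / 11.564 = 3.432 m.
Total = 4.347 + 3.432 = 7.779 m.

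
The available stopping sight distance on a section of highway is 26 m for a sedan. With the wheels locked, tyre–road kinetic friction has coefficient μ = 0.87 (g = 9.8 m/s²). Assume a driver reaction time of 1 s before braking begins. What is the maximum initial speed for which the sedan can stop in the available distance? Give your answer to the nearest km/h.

Maximum speed ≈ 51 km/h

a = μg = 0.87 × 9.8 = 8.526 m/s².
Stopping distance: v·t_r + v²/(2a) = 26 with t_r = 1 s and a = 8.526 m/s².
So v² + 17.052 v − 443.35 = 0.
Positive root: v = −a·t_r + √((a·t_r)² + 2a·d) = −8.526 + √(72.693 + 443.35) = 14.1906 m/s.
14.1906 m/s × 3.6 = 51.086 km/h.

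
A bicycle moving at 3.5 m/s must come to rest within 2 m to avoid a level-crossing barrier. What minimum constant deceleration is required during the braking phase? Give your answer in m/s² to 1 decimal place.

v² = 2a·d ⇒ a = v²/(2d) = 3.5000² / (2 × 2.000) = 12.250 / 4.000 = 3.0625 m/s².

Required deceleration ≈ 3.1 m/s²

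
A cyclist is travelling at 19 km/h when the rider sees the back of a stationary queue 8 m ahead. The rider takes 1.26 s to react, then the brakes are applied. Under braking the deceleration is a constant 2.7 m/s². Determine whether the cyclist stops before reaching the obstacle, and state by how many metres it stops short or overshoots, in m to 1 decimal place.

No — it overshoots by 3.8 m

19 km/h ÷ 3.6 = 5.2778 m/s.
Reaction distance = 5.2778 × 1.26 = 6.650 m.
Braking distance = v²/(2a) = 27.855 / 5.400 = 5.158 m.
Total stopping distance = 6.650 + 5.158 = 11.808 m, vs 8 m available — it cannot stop in time and overshoots by 11.808 − 8 = 3.808 m.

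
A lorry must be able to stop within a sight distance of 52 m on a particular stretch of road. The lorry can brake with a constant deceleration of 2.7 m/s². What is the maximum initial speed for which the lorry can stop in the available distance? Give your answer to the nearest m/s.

v²/(2a) = d ⇒ v = √(2 × 2.700 × 52) = √280.80 = 16.7571 m/s.

Maximum speed ≈ 17 m/s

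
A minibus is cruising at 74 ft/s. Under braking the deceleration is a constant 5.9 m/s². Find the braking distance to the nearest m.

Braking distance ≈ 43 m

74 ft/s × 0.3048 = 22.5552 m/s.
Braking distance = v²/(2a) = 22.5552² / (2 × 5.900) = 508.737 / 11.800 = 43.113 m.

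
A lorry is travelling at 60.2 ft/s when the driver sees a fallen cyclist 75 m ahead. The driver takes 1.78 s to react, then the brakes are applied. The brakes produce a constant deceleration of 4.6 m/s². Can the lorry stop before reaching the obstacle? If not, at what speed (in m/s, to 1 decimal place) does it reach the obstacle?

60.2 ft/s × 0.3048 = 18.3490 m/s.
Reaction distance = 18.3490 × 1.78 = 32.661 m.
Braking distance = v²/(2a) = 336.686 / 9.200 = 36.596 m.
Total stopping distance = 32.661 + 36.596 = 69.257 m, vs 75 m available — it stops with 75 − 69.257 = 5.743 m to spare.

Yes — it stops about 5.7 m short of the obstacle, so it never reaches it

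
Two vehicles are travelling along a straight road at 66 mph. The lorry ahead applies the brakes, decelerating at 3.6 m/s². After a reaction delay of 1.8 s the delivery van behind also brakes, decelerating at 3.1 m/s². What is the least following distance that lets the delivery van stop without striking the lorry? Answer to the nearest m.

66 mph × 0.44704 = 29.5046 m/s.
Leader travels v²/(2a_L) = 870.521 / 7.200 = 120.906 m before stopping.
Follower covers v·t_r = 29.5046 × 1.8 = 53.108 m while reacting, then v²/(2a_F) = 870.521 / 6.200 = 140.407 m while braking, for a total of 53.108 + 140.407 = 193.515 m.
Since a_F ≤ a_L and the follower starts braking later, the follower is never slower than the leader, so the closest approach is when both have stopped.
Minimum gap = 193.515 − 120.906 = 72.609 m.

Minimum gap ≈ 73 m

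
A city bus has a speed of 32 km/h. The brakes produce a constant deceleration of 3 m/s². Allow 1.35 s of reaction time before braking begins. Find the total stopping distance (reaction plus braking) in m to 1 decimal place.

Total stopping distance ≈ 25.2 m

32 km/h ÷ 3.6 = 8.8889 m/s.
Reaction distance = v·t_r = 8.8889 × 1.35 = 12.000 m.
Braking distance = v²/(2a) = 8.8889² / (2 × 3.000) = 79.013 / 6.000 = 13.169 m.
Total = 12.000 + 13.169 = 25.169 m.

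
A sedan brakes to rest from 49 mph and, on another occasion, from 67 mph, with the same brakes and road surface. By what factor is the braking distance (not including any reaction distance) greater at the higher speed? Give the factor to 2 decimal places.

Factor ≈ 1.87

Braking distance d = v²/(2a), so with a fixed, d ∝ v².
Factor = (67/49)² = 1.3673² = 1.8695.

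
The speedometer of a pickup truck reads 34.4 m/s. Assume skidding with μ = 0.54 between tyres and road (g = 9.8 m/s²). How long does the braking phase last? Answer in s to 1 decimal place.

a = μg = 0.54 × 9.8 = 5.292 m/s².
Braking time = v/a = 34.4000 / 5.292 = 6.500 s.

Braking time ≈ 6.5 s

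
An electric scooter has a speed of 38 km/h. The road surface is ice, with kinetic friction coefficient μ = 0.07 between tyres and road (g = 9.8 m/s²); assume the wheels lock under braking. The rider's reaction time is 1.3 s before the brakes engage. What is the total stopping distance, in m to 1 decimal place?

Total stopping distance ≈ 94.9 m

38 km/h ÷ 3.6 = 10.5556 m/s.
a = μg = 0.07 × 9.8 = 0.686 m/s².
Reaction distance = v·t_r = 10.5556 × 1.3 = 13.722 m.
Braking distance = v²/(2a) = 10.5556² / (2 × 0.686) = 111.421 / 1.372 = 81.211 m.
Total = 13.722 + 81.211 = 94.933 m.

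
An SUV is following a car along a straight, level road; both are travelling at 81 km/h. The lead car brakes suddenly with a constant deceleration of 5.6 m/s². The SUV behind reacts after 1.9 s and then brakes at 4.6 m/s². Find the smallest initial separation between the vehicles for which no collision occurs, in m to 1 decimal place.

81 km/h ÷ 3.6 = 22.5000 m/s.
Leader travels v²/(2a_L) = 506.250 / 11.200 = 45.201 m before stopping.
Follower covers v·t_r = 22.5000 × 1.9 = 42.750 m while reacting, then v²/(2a_F) = 506.250 / 9.200 = 55.027 m while braking, for a total of 42.750 + 55.027 = 97.777 m.
Since a_F ≤ a_L and the follower starts braking later, the follower is never slower than the leader, so the closest approach is when both have stopped.
Minimum gap = 97.777 − 45.201 = 52.576 m.

Minimum gap ≈ 52.6 m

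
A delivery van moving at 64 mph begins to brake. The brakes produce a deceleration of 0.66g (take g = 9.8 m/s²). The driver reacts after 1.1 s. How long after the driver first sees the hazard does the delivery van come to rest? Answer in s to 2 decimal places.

Total time ≈ 5.52 s

64 mph × 0.44704 = 28.6106 m/s.
a = 0.66 × 9.8 = 6.468 m/s².
Braking time = v/a = 28.6106 / 6.468 = 4.423 s.
Total = 1.1 + 4.423 = 5.523 s.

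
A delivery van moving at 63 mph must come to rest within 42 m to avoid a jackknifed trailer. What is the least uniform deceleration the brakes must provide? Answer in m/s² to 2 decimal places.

Required deceleration ≈ 9.44 m/s²

63 mph × 0.44704 = 28.1635 m/s.
v² = 2a·d ⇒ a = v²/(2d) = 28.1635² / (2 × 42.000) = 793.183 / 84.000 = 9.4427 m/s².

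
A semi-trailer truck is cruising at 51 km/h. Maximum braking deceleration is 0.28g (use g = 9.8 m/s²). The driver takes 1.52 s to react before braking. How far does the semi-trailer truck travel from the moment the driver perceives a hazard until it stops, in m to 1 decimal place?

51 km/h ÷ 3.6 = 14.1667 m/s.
a = 0.28 × 9.8 = 2.744 m/s².
Reaction distance = v·t_r = 14.1667 × 1.52 = 21.533 m.
Braking distance = v²/(2a) = 14.1667² / (2 × 2.744) = 200.695 / 5.488 = 36.570 m.
Total = 21.533 + 36.570 = 58.103 m.

Total stopping distance ≈ 58.1 m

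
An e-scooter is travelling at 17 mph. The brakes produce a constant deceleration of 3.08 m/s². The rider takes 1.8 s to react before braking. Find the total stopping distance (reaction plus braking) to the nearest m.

17 mph × 0.44704 = 7.5997 m/s.
Reaction distance = v·t_r = 7.5997 × 1.8 = 13.679 m.
Braking distance = v²/(2a) = 7.5997² / (2 × 3.080) = 57.755 / 6.160 = 9.376 m.
Total = 13.679 + 9.376 = 23.055 m.

Total stopping distance ≈ 23 m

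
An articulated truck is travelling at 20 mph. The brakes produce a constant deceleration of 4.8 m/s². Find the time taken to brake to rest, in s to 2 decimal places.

20 mph × 0.44704 = 8.9408 m/s.
Braking time = v/a = 8.9408 / 4.800 = 1.863 s.

Braking time ≈ 1.86 s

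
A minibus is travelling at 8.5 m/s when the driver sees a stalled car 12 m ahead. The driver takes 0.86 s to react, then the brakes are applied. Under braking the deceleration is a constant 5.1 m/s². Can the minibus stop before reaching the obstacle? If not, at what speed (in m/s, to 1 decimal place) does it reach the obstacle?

Reaction distance = 8.5000 × 0.86 = 7.310 m.
Braking distance needed to stop: v²/(2a) = 72.250 / 10.200 = 7.083 m, so total needed = 7.310 + 7.083 = 14.393 m > 12 m — it cannot stop.
Distance remaining when braking begins: 12 − 7.310 = 4.690 m.
v² = v₀² − 2a·d = 72.250 − 2 × 5.100 × 4.690 = 24.412 m²/s².
v = √24.412 = 4.941 m/s.

No — it strikes the obstacle at 4.9 m/s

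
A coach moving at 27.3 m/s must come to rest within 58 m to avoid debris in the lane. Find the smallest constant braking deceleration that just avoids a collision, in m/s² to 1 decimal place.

Required deceleration ≈ 6.4 m/s²

v² = 2a·d ⇒ a = v²/(2d) = 27.3000² / (2 × 58.000) = 745.290 / 116.000 = 6.4249 m/s².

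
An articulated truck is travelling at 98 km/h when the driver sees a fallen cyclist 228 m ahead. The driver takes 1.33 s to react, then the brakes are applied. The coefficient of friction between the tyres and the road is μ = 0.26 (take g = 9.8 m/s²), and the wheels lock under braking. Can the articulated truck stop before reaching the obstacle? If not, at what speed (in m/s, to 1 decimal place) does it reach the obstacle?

98 km/h ÷ 3.6 = 27.2222 m/s.
a = μg = 0.26 × 9.8 = 2.548 m/s².
Reaction distance = 27.2222 × 1.33 = 36.206 m.
Braking distance = v²/(2a) = 741.048 / 5.096 = 145.418 m.
Total stopping distance = 36.206 + 145.418 = 181.624 m, vs 228 m available — it stops with 228 − 181.624 = 46.376 m to spare.

Yes — it stops about 46.4 m short of the obstacle, so it never reaches it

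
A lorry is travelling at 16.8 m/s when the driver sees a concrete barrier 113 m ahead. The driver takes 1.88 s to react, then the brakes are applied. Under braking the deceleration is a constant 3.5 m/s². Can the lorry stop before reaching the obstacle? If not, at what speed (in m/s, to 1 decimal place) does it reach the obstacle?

Yes — it stops about 41.1 m short of the obstacle, so it never reaches it

Reaction distance = 16.8000 × 1.88 = 31.584 m.
Braking distance = v²/(2a) = 282.240 / 7.000 = 40.320 m.
Total stopping distance = 31.584 + 40.320 = 71.904 m, vs 113 m available — it stops with 113 − 71.904 = 41.096 m to spare.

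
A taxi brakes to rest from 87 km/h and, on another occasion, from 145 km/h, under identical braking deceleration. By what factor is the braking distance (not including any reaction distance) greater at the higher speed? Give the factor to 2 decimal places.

Braking distance d = v²/(2a), so with a fixed, d ∝ v².
Factor = (145/87)² = 1.6667² = 2.7779.

Factor ≈ 2.78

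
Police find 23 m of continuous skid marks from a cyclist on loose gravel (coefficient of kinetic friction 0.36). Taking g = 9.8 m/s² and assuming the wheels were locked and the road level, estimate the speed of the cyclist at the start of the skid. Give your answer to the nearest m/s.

Deceleration a = μg = 0.36 × 9.8 = 3.528 m/s².
v = √(2a·d) = √(2 × 3.528 × 23) = √162.288 = 12.7392 m/s.

Initial speed ≈ 13 m/s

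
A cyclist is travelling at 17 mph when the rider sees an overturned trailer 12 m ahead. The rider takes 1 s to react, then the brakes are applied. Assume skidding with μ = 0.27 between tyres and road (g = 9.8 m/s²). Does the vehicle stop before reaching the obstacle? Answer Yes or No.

17 mph × 0.44704 = 7.5997 m/s.
a = μg = 0.27 × 9.8 = 2.646 m/s².
Reaction distance = 7.5997 × 1 = 7.600 m.
Braking distance = v²/(2a) = 57.755 / 5.292 = 10.914 m.
Total stopping distance = 7.600 + 10.914 = 18.514 m, vs 12 m available — it cannot stop in time and overshoots by 18.514 − 12 = 6.514 m.

No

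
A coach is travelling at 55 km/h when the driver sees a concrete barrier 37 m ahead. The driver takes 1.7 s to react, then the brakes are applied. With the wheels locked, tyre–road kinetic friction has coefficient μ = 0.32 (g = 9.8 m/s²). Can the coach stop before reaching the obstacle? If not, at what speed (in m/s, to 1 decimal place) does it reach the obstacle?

55 km/h ÷ 3.6 = 15.2778 m/s.
a = μg = 0.32 × 9.8 = 3.136 m/s².
Reaction distance = 15.2778 × 1.7 = 25.972 m.
Braking distance needed to stop: v²/(2a) = 233.411 / 6.272 = 37.215 m, so total needed = 25.972 + 37.215 = 63.187 m > 37 m — it cannot stop.
Distance remaining when braking begins: 37 − 25.972 = 11.028 m.
v² = v₀² − 2a·d = 233.411 − 2 × 3.136 × 11.028 = 164.243 m²/s².
v = √164.243 = 12.816 m/s.

No — it strikes the obstacle at 12.8 m/s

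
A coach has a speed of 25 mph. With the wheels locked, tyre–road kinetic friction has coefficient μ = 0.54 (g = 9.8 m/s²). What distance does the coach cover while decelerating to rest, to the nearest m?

Braking distance ≈ 12 m

25 mph × 0.44704 = 11.1760 m/s.
a = μg = 0.54 × 9.8 = 5.292 m/s².
Braking distance = v²/(2a) = 11.1760² / (2 × 5.292) = 124.903 / 10.584 = 11.801 m.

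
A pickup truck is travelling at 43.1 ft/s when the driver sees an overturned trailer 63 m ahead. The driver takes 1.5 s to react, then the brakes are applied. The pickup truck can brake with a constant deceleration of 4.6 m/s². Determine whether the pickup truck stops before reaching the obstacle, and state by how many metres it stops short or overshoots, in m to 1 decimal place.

Yes — it stops 24.5 m short of the obstacle

43.1 ft/s × 0.3048 = 13.1369 m/s.
Reaction distance = 13.1369 × 1.5 = 19.705 m.
Braking distance = v²/(2a) = 172.578 / 9.200 = 18.758 m.
Total stopping distance = 19.705 + 18.758 = 38.463 m, vs 63 m available — it stops with 63 − 38.463 = 24.537 m to spare.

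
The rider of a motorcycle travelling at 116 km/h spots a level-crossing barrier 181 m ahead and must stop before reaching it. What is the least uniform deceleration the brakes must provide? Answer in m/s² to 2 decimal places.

116 km/h ÷ 3.6 = 32.2222 m/s.
v² = 2a·d ⇒ a = v²/(2d) = 32.2222² / (2 × 181.000) = 1038.270 / 362.000 = 2.8681 m/s².

Required deceleration ≈ 2.87 m/s²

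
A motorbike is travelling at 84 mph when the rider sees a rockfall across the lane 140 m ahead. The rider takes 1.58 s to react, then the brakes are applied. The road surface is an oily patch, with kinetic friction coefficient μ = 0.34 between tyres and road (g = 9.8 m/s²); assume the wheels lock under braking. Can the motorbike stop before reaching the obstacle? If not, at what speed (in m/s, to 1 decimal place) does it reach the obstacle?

No — it strikes the obstacle at 29.5 m/s

84 mph × 0.44704 = 37.5514 m/s.
a = μg = 0.34 × 9.8 = 3.332 m/s².
Reaction distance = 37.5514 × 1.58 = 59.331 m.
Braking distance needed to stop: v²/(2a) = 1410.108 / 6.664 = 211.601 m, so total needed = 59.331 + 211.601 = 270.932 m > 140 m — it cannot stop.
Distance remaining when braking begins: 140 − 59.331 = 80.669 m.
v² = v₀² − 2a·d = 1410.108 − 2 × 3.332 × 80.669 = 872.530 m²/s².
v = √872.530 = 29.539 m/s.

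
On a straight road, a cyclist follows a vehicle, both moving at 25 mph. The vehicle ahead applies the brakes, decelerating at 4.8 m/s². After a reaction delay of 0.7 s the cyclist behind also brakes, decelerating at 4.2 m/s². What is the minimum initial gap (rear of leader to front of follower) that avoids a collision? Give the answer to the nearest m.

25 mph × 0.44704 = 11.1760 m/s.
Leader travels v²/(2a_L) = 124.903 / 9.600 = 13.011 m before stopping.
Follower covers v·t_r = 11.1760 × 0.7 = 7.823 m while reacting, then v²/(2a_F) = 124.903 / 8.400 = 14.869 m while braking, for a total of 7.823 + 14.869 = 22.692 m.
Since a_F ≤ a_L and the follower starts braking later, the follower is never slower than the leader, so the closest approach is when both have stopped.
Minimum gap = 22.692 − 13.011 = 9.681 m.

Minimum gap ≈ 10 m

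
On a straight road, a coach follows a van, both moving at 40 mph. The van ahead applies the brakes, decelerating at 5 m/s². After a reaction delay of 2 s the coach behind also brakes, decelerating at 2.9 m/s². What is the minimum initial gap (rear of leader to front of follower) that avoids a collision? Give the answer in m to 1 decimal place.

40 mph × 0.44704 = 17.8816 m/s.
Leader travels v²/(2a_L) = 319.752 / 10.000 = 31.975 m before stopping.
Follower covers v·t_r = 17.8816 × 2 = 35.763 m while reacting, then v²/(2a_F) = 319.752 / 5.800 = 55.130 m while braking, for a total of 35.763 + 55.130 = 90.893 m.
Since a_F ≤ a_L and the follower starts braking later, the follower is never slower than the leader, so the closest approach is when both have stopped.
Minimum gap = 90.893 − 31.975 = 58.918 m.

Minimum gap ≈ 58.9 m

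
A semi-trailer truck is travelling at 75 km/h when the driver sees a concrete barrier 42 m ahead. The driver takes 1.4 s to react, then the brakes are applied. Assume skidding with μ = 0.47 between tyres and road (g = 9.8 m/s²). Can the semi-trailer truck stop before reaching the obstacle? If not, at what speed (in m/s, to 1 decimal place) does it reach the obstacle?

75 km/h ÷ 3.6 = 20.8333 m/s.
a = μg = 0.47 × 9.8 = 4.606 m/s².
Reaction distance = 20.8333 × 1.4 = 29.167 m.
Braking distance needed to stop: v²/(2a) = 434.026 / 9.212 = 47.115 m, so total needed = 29.167 + 47.115 = 76.282 m > 42 m — it cannot stop.
Distance remaining when braking begins: 42 − 29.167 = 12.833 m.
v² = v₀² − 2a·d = 434.026 − 2 × 4.606 × 12.833 = 315.808 m²/s².
v = √315.808 = 17.771 m/s.

No — it strikes the obstacle at 17.8 m/s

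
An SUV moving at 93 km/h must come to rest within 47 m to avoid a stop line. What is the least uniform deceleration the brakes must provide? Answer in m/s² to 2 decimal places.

93 km/h ÷ 3.6 = 25.8333 m/s.
v² = 2a·d ⇒ a = v²/(2d) = 25.8333² / (2 × 47.000) = 667.359 / 94.000 = 7.0996 m/s².

Required deceleration ≈ 7.10 m/s²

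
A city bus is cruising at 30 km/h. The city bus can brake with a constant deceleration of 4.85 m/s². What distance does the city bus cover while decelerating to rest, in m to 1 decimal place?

30 km/h ÷ 3.6 = 8.3333 m/s.
Braking distance = v²/(2a) = 8.3333² / (2 × 4.850) = 69.444 / 9.700 = 7.159 m.

Braking distance ≈ 7.2 m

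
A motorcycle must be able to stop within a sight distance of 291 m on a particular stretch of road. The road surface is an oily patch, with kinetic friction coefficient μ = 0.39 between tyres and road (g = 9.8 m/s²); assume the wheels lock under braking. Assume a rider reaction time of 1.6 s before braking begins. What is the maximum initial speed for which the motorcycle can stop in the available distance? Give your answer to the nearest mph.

Maximum speed ≈ 93 mph

a = μg = 0.39 × 9.8 = 3.822 m/s².
Stopping distance: v·t_r + v²/(2a) = 291 with t_r = 1.6 s and a = 3.822 m/s².
So v² + 12.230 v − 2224.40 = 0.
Positive root: v = −a·t_r + √((a·t_r)² + 2a·d) = −6.115 + √(37.393 + 2224.40) = 41.4433 m/s.
41.4433 m/s ÷ 0.44704 = 92.706 mph.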